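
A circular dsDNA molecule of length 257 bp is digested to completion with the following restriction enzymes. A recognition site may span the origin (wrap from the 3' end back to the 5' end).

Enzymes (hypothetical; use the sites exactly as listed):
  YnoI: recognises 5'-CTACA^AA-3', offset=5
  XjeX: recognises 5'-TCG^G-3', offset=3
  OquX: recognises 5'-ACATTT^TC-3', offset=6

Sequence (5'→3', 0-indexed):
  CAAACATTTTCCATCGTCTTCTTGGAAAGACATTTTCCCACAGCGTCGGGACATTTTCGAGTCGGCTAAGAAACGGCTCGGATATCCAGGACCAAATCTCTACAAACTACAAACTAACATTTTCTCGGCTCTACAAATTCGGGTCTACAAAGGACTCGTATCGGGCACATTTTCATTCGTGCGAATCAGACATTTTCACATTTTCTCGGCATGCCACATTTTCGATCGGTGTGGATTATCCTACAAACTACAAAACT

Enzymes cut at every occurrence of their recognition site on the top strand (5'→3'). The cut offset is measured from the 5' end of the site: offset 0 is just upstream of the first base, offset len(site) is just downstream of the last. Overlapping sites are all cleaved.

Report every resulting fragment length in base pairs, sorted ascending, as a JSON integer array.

[5,5,6,7,7,7,8,8,8,8,8,9,11,13,13,14,14,16,17,23,24,26]

Scan for sites:
  YnoI (CTACAAA, off=5): starts [99, 106, 130, 144, 240, 247] → cuts [104, 111, 135, 149, 245, 252]
  XjeX (TCGG, off=3): starts [45, 61, 77, 124, 138, 160, 205, 225] → cuts [48, 64, 80, 127, 141, 163, 208, 228]
  OquX (ACATTTTC, off=6): starts [3, 29, 50, 116, 166, 189, 197, 215] → cuts [9, 35, 56, 122, 172, 195, 203, 221]

Pooled cuts: [9, 35, 48, 56, 64, 80, 104, 111, 122, 127, 135, 141, 149, 163, 172, 195, 203, 208, 221, 228, 245, 252]

Fragment lengths:
  9→35: 26 bp
  35→48: 13 bp
  48→56: 8 bp
  56→64: 8 bp
  64→80: 16 bp
  80→104: 24 bp
  104→111: 7 bp
  111→122: 11 bp
  122→127: 5 bp
  127→135: 8 bp
  135→141: 6 bp
  141→149: 8 bp
  149→163: 14 bp
  163→172: 9 bp
  172→195: 23 bp
  195→203: 8 bp
  203→208: 5 bp
  208→221: 13 bp
  221→228: 7 bp
  228→245: 17 bp
  245→252: 7 bp
  252→9 (wrap): 257-252+9 = 14 bp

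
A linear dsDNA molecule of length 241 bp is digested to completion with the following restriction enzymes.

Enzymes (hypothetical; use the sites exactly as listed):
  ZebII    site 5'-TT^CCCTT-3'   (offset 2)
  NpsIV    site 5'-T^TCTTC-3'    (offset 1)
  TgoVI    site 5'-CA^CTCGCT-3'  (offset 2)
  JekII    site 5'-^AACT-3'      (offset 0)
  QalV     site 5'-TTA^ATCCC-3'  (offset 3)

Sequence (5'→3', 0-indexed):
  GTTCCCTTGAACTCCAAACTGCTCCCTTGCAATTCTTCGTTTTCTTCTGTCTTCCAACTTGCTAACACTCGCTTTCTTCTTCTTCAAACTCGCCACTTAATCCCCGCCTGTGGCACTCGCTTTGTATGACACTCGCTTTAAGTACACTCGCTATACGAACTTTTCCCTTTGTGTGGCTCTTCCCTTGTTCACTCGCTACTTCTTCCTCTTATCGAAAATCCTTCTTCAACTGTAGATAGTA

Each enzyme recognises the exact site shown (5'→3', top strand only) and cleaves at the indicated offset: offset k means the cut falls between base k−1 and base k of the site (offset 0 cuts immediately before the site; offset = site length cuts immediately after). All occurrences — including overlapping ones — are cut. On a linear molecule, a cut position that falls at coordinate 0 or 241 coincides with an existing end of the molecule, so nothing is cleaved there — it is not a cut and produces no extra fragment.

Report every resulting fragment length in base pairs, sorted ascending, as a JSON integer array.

[3,3,3,5,6,6,7,7,7,9,9,10,11,12,13,13,14,15,16,16,17,17,22]

Site scan:
  ZebII TTCCCTT/2: at [1, 162, 179] ⇒ [3, 164, 181]
  NpsIV TTCTTC/1: at [32, 41, 73, 76, 79, 199, 221] ⇒ [33, 42, 74, 77, 80, 200, 222]
  TgoVI CACTCGCT/2: at [65, 113, 129, 144, 189] ⇒ [67, 115, 131, 146, 191]
  JekII AACT/0: at [9, 16, 55, 86, 157, 227] ⇒ [9, 16, 55, 86, 157, 227]
  QalV TTAATCCC/3: at [96] ⇒ [99]

Pooled cuts: [3, 9, 16, 33, 42, 55, 67, 74, 77, 80, 86, 99, 115, 131, 146, 157, 164, 181, 191, 200, 222, 227]

Fragment lengths:
  [0,3): 3 bp
  [3,9): 6 bp
  [9,16): 7 bp
  [16,33): 17 bp
  [33,42): 9 bp
  [42,55): 13 bp
  [55,67): 12 bp
  [67,74): 7 bp
  [74,77): 3 bp
  [77,80): 3 bp
  [80,86): 6 bp
  [86,99): 13 bp
  [99,115): 16 bp
  [115,131): 16 bp
  [131,146): 15 bp
  [146,157): 11 bp
  [157,164): 7 bp
  [164,181): 17 bp
  [181,191): 10 bp
  [191,200): 9 bp
  [200,222): 22 bp
  [222,227): 5 bp
  [227,241): 14 bp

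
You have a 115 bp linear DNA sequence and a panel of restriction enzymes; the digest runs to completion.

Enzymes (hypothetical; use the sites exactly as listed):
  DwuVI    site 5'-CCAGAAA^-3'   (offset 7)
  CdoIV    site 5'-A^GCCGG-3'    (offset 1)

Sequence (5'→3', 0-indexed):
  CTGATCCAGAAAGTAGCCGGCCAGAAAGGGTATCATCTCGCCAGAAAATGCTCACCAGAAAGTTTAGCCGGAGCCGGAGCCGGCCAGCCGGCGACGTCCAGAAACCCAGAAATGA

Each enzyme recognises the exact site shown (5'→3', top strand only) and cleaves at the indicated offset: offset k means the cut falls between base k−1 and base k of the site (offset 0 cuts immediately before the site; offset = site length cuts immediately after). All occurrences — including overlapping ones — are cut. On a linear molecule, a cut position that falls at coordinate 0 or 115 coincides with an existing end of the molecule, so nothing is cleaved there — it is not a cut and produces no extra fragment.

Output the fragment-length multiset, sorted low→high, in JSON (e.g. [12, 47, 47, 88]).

[3,3,5,6,6,8,8,12,12,14,18,20]

Per-enzyme occurrences:
  DwuVI (CCAGAAA, off=7): starts [5, 20, 40, 54, 97, 105] → cuts [12, 27, 47, 61, 104, 112]
  CdoIV (AGCCGG, off=1): starts [14, 65, 71, 77, 85] → cuts [15, 66, 72, 78, 86]

Pooled cuts: [12, 15, 27, 47, 61, 66, 72, 78, 86, 104, 112]

Fragments:
  [0,12): 12 bp
  [12,15): 3 bp
  [15,27): 12 bp
  [27,47): 20 bp
  [47,61): 14 bp
  [61,66): 5 bp
  [66,72): 6 bp
  [72,78): 6 bp
  [78,86): 8 bp
  [86,104): 18 bp
  [104,112): 8 bp
  [112,115): 3 bp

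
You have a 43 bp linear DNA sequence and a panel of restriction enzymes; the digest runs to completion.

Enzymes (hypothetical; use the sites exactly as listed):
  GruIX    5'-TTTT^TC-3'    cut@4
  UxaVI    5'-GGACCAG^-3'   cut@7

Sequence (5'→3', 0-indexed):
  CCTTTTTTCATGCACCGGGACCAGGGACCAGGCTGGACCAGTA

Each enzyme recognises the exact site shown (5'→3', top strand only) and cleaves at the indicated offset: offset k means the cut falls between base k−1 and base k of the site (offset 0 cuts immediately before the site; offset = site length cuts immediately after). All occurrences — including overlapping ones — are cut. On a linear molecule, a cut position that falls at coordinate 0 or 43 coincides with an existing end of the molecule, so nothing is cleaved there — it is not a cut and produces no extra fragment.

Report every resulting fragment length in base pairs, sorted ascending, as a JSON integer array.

Scan for sites:
  GruIX (TTTTTC, off=4): starts [3] → cuts [7]
  UxaVI (GGACCAG, off=7): starts [17, 24, 34] → cuts [24, 31, 41]

Pooled cuts: [7, 24, 31, 41]

Fragment lengths:
  [0,7): 7 bp
  [7,24): 17 bp
  [24,31): 7 bp
  [31,41): 10 bp
  [41,43): 2 bp

[2,7,7,10,17]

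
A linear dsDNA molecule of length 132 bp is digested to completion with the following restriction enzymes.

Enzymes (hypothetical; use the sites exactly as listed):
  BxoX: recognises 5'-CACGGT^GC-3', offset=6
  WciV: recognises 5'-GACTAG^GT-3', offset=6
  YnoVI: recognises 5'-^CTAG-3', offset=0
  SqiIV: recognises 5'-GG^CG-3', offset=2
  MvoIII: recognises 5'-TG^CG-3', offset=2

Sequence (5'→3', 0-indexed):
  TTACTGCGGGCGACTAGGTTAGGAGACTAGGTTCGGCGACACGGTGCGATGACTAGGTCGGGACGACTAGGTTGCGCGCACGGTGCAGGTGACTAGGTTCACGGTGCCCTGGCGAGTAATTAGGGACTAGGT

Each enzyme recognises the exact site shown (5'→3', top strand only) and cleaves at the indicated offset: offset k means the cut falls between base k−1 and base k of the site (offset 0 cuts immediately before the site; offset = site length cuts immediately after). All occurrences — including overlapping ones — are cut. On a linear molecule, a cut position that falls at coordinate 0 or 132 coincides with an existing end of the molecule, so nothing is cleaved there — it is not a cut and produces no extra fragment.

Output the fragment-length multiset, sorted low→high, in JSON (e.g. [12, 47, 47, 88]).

Scan for sites:
  BxoX (CACGGTGC, off=6): starts [39, 78, 99] → cuts [45, 84, 105]
  WciV (GACTAGGT, off=6): starts [11, 24, 50, 64, 90, 124] → cuts [17, 30, 56, 70, 96, 130]
  YnoVI (CTAG, off=0): starts [13, 26, 52, 66, 92, 126] → cuts [13, 26, 52, 66, 92, 126]
  SqiIV (GGCG, off=2): starts [8, 34, 110] → cuts [10, 36, 112]
  MvoIII (TGCG, off=2): starts [4, 44, 72] → cuts [6, 46, 74]

Pooled cuts: [6, 10, 13, 17, 26, 30, 36, 45, 46, 52, 56, 66, 70, 74, 84, 92, 96, 105, 112, 126, 130]

Fragment lengths:
  [0,6): 6 bp
  [6,10): 4 bp
  [10,13): 3 bp
  [13,17): 4 bp
  [17,26): 9 bp
  [26,30): 4 bp
  [30,36): 6 bp
  [36,45): 9 bp
  [45,46): 1 bp
  [46,52): 6 bp
  [52,56): 4 bp
  [56,66): 10 bp
  [66,70): 4 bp
  [70,74): 4 bp
  [74,84): 10 bp
  [84,92): 8 bp
  [92,96): 4 bp
  [96,105): 9 bp
  [105,112): 7 bp
  [112,126): 14 bp
  [126,130): 4 bp
  [130,132): 2 bp

[1,2,3,4,4,4,4,4,4,4,4,6,6,6,7,8,9,9,9,10,10,14]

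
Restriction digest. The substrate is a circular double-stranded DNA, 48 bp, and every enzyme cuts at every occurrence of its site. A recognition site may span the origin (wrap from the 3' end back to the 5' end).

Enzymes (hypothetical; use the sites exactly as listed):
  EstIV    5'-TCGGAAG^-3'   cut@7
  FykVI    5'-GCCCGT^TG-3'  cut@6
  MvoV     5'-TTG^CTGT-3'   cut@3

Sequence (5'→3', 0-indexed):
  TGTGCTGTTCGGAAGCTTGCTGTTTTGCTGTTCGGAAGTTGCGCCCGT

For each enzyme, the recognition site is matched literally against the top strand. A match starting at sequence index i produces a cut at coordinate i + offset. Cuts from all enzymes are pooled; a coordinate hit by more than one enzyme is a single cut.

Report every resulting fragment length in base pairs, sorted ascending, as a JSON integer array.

[4,8,10,11,15]

Scan for sites:
  EstIV (TCGGAAG, off=7): starts [8, 31] → cuts [15, 38]
  FykVI (GCCCGTTG, off=6): starts [42] → cuts [0]
  MvoV (TTGCTGT, off=3): starts [16, 24] → cuts [19, 27]

Pooled cuts: [0, 15, 19, 27, 38]

Fragments:
  0→15: 15 bp
  15→19: 4 bp
  19→27: 8 bp
  27→38: 11 bp
  38→0 (wrap): 48-38+0 = 10 bp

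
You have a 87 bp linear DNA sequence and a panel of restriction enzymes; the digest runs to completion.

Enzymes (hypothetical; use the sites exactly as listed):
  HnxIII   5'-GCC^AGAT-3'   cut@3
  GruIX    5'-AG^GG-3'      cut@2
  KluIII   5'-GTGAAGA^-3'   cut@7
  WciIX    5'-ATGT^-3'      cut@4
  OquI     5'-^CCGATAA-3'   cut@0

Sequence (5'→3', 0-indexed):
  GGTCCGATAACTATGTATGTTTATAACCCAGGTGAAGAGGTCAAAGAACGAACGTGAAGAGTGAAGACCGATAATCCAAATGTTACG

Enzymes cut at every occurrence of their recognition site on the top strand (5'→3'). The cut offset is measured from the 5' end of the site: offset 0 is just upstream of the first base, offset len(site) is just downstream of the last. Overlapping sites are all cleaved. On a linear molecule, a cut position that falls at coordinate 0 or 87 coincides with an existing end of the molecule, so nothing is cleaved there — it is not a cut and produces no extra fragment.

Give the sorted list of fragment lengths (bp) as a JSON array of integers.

Per-enzyme occurrences:
  HnxIII (GCCAGAT, off=3): no sites
  GruIX (AGGG, off=2): no sites
  KluIII GTGAAGA/7: at [31, 53, 60] ⇒ [38, 60, 67]
  WciIX ATGT/4: at [12, 16, 79] ⇒ [16, 20, 83]
  OquI CCGATAA/0: at [3, 67] ⇒ [3, 67]

All cut coordinates (distinct, sorted): [3, 16, 20, 38, 60, 67, 83]

Fragment lengths:
  [0,3): 3 bp
  [3,16): 13 bp
  [16,20): 4 bp
  [20,38): 18 bp
  [38,60): 22 bp
  [60,67): 7 bp
  [67,83): 16 bp
  [83,87): 4 bp

[3,4,4,7,13,16,18,22]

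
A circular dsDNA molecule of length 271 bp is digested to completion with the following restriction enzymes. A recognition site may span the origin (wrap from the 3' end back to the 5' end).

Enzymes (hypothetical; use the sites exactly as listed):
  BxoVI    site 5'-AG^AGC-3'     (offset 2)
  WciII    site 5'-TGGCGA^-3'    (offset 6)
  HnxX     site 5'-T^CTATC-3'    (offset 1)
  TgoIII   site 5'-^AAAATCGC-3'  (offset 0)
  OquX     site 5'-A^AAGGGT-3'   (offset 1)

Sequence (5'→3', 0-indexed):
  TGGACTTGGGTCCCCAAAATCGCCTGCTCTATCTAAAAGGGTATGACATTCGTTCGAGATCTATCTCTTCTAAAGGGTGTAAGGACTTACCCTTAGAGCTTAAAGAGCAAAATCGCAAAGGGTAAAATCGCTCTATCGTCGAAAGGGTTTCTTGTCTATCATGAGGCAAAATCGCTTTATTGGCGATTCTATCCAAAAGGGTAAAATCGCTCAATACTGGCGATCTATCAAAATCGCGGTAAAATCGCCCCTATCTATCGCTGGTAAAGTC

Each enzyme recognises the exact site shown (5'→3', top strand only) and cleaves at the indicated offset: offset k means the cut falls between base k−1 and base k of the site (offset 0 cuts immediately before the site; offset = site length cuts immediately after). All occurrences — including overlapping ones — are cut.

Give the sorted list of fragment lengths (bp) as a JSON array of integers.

[1,2,3,5,6,6,8,8,9,9,9,10,11,12,12,13,13,14,19,21,24,24,32]

Site scan:
  BxoVI (AGAGC, off=2): starts [94, 103] → cuts [96, 105]
  WciII (TGGCGA, off=6): starts [180, 217] → cuts [186, 223]
  HnxX (TCTATC, off=1): starts [27, 59, 131, 154, 187, 223, 253] → cuts [28, 60, 132, 155, 188, 224, 254]
  TgoIII (AAAATCGC, off=0): starts [15, 108, 123, 167, 202, 229, 240] → cuts [15, 108, 123, 167, 202, 229, 240]
  OquX (AAAGGGT, off=1): starts [35, 71, 116, 141, 195] → cuts [36, 72, 117, 142, 196]

All cut coordinates (distinct, sorted): [15, 28, 36, 60, 72, 96, 105, 108, 117, 123, 132, 142, 155, 167, 186, 188, 196, 202, 223, 224, 229, 240, 254]

Fragments:
  15→28: 13 bp
  28→36: 8 bp
  36→60: 24 bp
  60→72: 12 bp
  72→96: 24 bp
  96→105: 9 bp
  105→108: 3 bp
  108→117: 9 bp
  117→123: 6 bp
  123→132: 9 bp
  132→142: 10 bp
  142→155: 13 bp
  155→167: 12 bp
  167→186: 19 bp
  186→188: 2 bp
  188→196: 8 bp
  196→202: 6 bp
  202→223: 21 bp
  223→224: 1 bp
  224→229: 5 bp
  229→240: 11 bp
  240→254: 14 bp
  254→15 (wrap): 271-254+15 = 32 bp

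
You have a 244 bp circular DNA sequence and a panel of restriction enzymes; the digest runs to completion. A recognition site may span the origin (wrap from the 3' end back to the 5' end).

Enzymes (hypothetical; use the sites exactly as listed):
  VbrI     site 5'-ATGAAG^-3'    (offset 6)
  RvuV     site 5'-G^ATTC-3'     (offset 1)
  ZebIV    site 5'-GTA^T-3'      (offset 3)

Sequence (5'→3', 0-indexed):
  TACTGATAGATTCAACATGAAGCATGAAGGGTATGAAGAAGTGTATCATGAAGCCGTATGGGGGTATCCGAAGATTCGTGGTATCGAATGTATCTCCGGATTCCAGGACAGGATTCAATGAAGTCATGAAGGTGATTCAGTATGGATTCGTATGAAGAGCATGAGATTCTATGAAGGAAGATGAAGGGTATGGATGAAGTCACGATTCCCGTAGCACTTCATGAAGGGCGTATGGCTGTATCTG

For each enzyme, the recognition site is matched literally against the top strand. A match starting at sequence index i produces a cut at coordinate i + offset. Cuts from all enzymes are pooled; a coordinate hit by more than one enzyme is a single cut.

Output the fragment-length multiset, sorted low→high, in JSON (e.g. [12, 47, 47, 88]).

Scan for sites:
  VbrI ATGAAG/6: at [16, 23, 32, 47, 117, 125, 151, 170, 180, 193, 220] ⇒ [22, 29, 38, 53, 123, 131, 157, 176, 186, 199, 226]
  RvuV GATTC/1: at [8, 72, 98, 111, 133, 144, 164, 203] ⇒ [9, 73, 99, 112, 134, 145, 165, 204]
  ZebIV GTAT/3: at [30, 42, 55, 63, 80, 89, 139, 149, 187, 229, 237] ⇒ [33, 45, 58, 66, 83, 92, 142, 152, 190, 232, 240]

All cut coordinates (distinct, sorted): [9, 22, 29, 33, 38, 45, 53, 58, 66, 73, 83, 92, 99, 112, 123, 131, 134, 142, 145, 152, 157, 165, 176, 186, 190, 199, 204, 226, 232, 240]

Fragment lengths:
  9→22: 13 bp
  22→29: 7 bp
  29→33: 4 bp
  33→38: 5 bp
  38→45: 7 bp
  45→53: 8 bp
  53→58: 5 bp
  58→66: 8 bp
  66→73: 7 bp
  73→83: 10 bp
  83→92: 9 bp
  92→99: 7 bp
  99→112: 13 bp
  112→123: 11 bp
  123→131: 8 bp
  131→134: 3 bp
  134→142: 8 bp
  142→145: 3 bp
  145→152: 7 bp
  152→157: 5 bp
  157→165: 8 bp
  165→176: 11 bp
  176→186: 10 bp
  186→190: 4 bp
  190→199: 9 bp
  199→204: 5 bp
  204→226: 22 bp
  226→232: 6 bp
  232→240: 8 bp
  240→9 (wrap): 244-240+9 = 13 bp

[3,3,4,4,5,5,5,5,6,7,7,7,7,7,8,8,8,8,8,8,9,9,10,10,11,11,13,13,13,22]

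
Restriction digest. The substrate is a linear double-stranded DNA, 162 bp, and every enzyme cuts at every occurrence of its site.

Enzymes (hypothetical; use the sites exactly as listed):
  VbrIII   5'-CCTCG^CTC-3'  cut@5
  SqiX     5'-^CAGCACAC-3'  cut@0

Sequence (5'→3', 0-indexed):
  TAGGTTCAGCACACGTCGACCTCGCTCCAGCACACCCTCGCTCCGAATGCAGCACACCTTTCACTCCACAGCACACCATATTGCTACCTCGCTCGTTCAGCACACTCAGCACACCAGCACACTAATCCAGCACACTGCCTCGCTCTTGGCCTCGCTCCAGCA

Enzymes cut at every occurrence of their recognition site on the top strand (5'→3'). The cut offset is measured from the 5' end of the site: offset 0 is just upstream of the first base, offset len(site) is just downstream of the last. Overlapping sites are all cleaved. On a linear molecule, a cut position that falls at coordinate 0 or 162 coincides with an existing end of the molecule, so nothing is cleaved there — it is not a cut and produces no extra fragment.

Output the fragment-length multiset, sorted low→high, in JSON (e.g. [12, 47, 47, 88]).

Scan for sites:
  VbrIII (CCTCGCTC, off=5): starts [19, 35, 86, 137, 149] → cuts [24, 40, 91, 142, 154]
  SqiX (CAGCACAC, off=0): starts [6, 27, 49, 68, 97, 106, 114, 127] → cuts [6, 27, 49, 68, 97, 106, 114, 127]

Pooled cuts: [6, 24, 27, 40, 49, 68, 91, 97, 106, 114, 127, 142, 154]

Fragment lengths:
  [0,6): 6 bp
  [6,24): 18 bp
  [24,27): 3 bp
  [27,40): 13 bp
  [40,49): 9 bp
  [49,68): 19 bp
  [68,91): 23 bp
  [91,97): 6 bp
  [97,106): 9 bp
  [106,114): 8 bp
  [114,127): 13 bp
  [127,142): 15 bp
  [142,154): 12 bp
  [154,162): 8 bp

[3,6,6,8,8,9,9,12,13,13,15,18,19,23]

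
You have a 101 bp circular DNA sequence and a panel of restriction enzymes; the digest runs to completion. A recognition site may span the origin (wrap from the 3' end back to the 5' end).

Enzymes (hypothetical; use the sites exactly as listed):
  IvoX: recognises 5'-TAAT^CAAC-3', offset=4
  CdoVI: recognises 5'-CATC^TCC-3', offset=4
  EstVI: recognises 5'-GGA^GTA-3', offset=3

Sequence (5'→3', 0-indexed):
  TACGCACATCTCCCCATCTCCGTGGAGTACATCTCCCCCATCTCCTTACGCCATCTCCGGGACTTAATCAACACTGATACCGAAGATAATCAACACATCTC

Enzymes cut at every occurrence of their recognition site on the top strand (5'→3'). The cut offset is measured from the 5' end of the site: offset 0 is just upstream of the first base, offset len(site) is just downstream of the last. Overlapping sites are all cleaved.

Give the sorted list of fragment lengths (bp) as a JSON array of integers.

[7,8,8,9,13,13,21,22]

Site scan:
  IvoX TAATCAAC/4: at [64, 86] ⇒ [68, 90]
  CdoVI CATCTCC/4: at [6, 14, 29, 38, 51] ⇒ [10, 18, 33, 42, 55]
  EstVI GGAGTA/3: at [23] ⇒ [26]

All cut coordinates (distinct, sorted): [10, 18, 26, 33, 42, 55, 68, 90]

Fragments:
  10→18: 8 bp
  18→26: 8 bp
  26→33: 7 bp
  33→42: 9 bp
  42→55: 13 bp
  55→68: 13 bp
  68→90: 22 bp
  90→10 (wrap): 101-90+10 = 21 bp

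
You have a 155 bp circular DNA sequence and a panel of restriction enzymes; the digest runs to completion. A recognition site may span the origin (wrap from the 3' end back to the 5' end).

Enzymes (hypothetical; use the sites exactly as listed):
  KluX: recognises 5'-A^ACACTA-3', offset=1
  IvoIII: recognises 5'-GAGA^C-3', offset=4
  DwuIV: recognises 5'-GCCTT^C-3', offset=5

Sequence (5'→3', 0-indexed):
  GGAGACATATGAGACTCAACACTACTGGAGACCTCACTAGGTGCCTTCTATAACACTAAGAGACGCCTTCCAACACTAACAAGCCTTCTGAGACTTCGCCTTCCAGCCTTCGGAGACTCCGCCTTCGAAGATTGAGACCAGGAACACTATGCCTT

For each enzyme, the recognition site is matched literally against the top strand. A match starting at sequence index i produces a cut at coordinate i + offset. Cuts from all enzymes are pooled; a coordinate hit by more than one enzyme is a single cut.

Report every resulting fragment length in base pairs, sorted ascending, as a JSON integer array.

[3,4,5,6,6,6,6,8,9,9,9,11,12,13,15,16,17]

Per-enzyme occurrences:
  KluX AACACTA/1: at [17, 51, 71, 142] ⇒ [18, 52, 72, 143]
  IvoIII GAGAC/4: at [1, 10, 27, 59, 89, 112, 133] ⇒ [5, 14, 31, 63, 93, 116, 137]
  DwuIV GCCTTC/5: at [42, 64, 82, 97, 105, 120] ⇒ [47, 69, 87, 102, 110, 125]

All cut coordinates (distinct, sorted): [5, 14, 18, 31, 47, 52, 63, 69, 72, 87, 93, 102, 110, 116, 125, 137, 143]

Fragments:
  5→14: 9 bp
  14→18: 4 bp
  18→31: 13 bp
  31→47: 16 bp
  47→52: 5 bp
  52→63: 11 bp
  63→69: 6 bp
  69→72: 3 bp
  72→87: 15 bp
  87→93: 6 bp
  93→102: 9 bp
  102→110: 8 bp
  110→116: 6 bp
  116→125: 9 bp
  125→137: 12 bp
  137→143: 6 bp
  143→5 (wrap): 155-143+5 = 17 bp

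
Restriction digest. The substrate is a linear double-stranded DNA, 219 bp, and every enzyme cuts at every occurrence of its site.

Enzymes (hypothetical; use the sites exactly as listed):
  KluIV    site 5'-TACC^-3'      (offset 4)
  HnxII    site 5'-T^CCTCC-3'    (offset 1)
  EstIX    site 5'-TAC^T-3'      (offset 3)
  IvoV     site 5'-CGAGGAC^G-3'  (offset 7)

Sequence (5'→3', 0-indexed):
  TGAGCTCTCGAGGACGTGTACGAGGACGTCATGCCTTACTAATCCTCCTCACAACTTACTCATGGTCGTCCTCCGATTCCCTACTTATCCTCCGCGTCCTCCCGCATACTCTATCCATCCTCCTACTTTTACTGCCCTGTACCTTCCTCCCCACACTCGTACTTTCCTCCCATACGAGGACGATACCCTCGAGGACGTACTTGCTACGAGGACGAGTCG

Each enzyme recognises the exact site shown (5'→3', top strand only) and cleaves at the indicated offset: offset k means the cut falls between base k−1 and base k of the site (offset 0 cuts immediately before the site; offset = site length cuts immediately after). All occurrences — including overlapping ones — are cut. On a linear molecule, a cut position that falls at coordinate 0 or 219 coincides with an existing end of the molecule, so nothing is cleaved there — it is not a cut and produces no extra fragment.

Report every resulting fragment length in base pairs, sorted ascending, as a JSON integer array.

[2,3,4,4,4,6,6,6,8,9,9,9,10,11,12,12,12,13,15,15,16,16,17]

Per-enzyme occurrences:
  KluIV TACC/4: at [139, 183] ⇒ [143, 187]
  HnxII TCCTCC/1: at [42, 68, 87, 96, 117, 144, 164] ⇒ [43, 69, 88, 97, 118, 145, 165]
  EstIX TACT/3: at [36, 56, 81, 106, 123, 129, 159, 197] ⇒ [39, 59, 84, 109, 126, 132, 162, 200]
  IvoV CGAGGACG/7: at [8, 20, 174, 189, 206] ⇒ [15, 27, 181, 196, 213]

All cut coordinates (distinct, sorted): [15, 27, 39, 43, 59, 69, 84, 88, 97, 109, 118, 126, 132, 143, 145, 162, 165, 181, 187, 196, 200, 213]

Fragments:
  [0,15): 15 bp
  [15,27): 12 bp
  [27,39): 12 bp
  [39,43): 4 bp
  [43,59): 16 bp
  [59,69): 10 bp
  [69,84): 15 bp
  [84,88): 4 bp
  [88,97): 9 bp
  [97,109): 12 bp
  [109,118): 9 bp
  [118,126): 8 bp
  [126,132): 6 bp
  [132,143): 11 bp
  [143,145): 2 bp
  [145,162): 17 bp
  [162,165): 3 bp
  [165,181): 16 bp
  [181,187): 6 bp
  [187,196): 9 bp
  [196,200): 4 bp
  [200,213): 13 bp
  [213,219): 6 bp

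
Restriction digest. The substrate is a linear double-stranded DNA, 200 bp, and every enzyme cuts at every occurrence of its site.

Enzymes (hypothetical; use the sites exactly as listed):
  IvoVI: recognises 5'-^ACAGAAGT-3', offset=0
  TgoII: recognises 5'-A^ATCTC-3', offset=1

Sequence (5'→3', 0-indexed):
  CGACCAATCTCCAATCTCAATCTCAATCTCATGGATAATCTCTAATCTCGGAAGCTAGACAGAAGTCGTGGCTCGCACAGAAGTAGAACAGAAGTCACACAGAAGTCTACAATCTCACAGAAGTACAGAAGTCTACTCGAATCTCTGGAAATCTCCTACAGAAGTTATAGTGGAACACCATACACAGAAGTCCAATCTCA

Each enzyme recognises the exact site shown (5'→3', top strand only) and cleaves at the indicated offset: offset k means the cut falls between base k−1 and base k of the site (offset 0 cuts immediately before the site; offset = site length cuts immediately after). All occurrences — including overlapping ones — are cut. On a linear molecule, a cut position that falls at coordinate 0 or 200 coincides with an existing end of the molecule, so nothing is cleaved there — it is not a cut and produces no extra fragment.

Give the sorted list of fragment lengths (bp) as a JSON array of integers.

Site scan:
  IvoVI ACAGAAGT/0: at [58, 76, 87, 98, 116, 124, 157, 183] ⇒ [58, 76, 87, 98, 116, 124, 157, 183]
  TgoII AATCTC/1: at [5, 12, 18, 24, 36, 43, 110, 139, 149, 193] ⇒ [6, 13, 19, 25, 37, 44, 111, 140, 150, 194]

All cut coordinates (distinct, sorted): [6, 13, 19, 25, 37, 44, 58, 76, 87, 98, 111, 116, 124, 140, 150, 157, 183, 194]

Fragments:
  [0,6): 6 bp
  [6,13): 7 bp
  [13,19): 6 bp
  [19,25): 6 bp
  [25,37): 12 bp
  [37,44): 7 bp
  [44,58): 14 bp
  [58,76): 18 bp
  [76,87): 11 bp
  [87,98): 11 bp
  [98,111): 13 bp
  [111,116): 5 bp
  [116,124): 8 bp
  [124,140): 16 bp
  [140,150): 10 bp
  [150,157): 7 bp
  [157,183): 26 bp
  [183,194): 11 bp
  [194,200): 6 bp

[5,6,6,6,6,7,7,7,8,10,11,11,11,12,13,14,16,18,26]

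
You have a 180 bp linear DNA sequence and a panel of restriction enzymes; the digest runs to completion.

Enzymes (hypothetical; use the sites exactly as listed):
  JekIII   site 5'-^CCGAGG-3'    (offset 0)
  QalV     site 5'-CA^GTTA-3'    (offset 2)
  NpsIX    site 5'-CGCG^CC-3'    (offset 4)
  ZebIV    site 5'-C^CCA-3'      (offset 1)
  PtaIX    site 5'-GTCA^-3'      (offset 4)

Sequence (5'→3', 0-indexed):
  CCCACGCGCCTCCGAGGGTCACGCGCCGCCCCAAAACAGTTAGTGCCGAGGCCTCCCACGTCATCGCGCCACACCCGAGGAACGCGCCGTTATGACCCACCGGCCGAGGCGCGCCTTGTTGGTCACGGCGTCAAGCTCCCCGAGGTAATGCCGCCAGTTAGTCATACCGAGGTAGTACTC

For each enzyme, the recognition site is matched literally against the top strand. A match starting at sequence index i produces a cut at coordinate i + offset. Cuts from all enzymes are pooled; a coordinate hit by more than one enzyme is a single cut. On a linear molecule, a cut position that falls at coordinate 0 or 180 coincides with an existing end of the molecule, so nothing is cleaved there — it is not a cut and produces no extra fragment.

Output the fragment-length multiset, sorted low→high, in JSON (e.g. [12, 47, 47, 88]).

Site scan:
  JekIII (CCGAGG, off=0): starts [11, 45, 74, 103, 139, 166] → cuts [11, 45, 74, 103, 139, 166]
  QalV (CAGTTA, off=2): starts [36, 154] → cuts [38, 156]
  NpsIX (CGCGCC, off=4): starts [4, 21, 64, 82, 109] → cuts [8, 25, 68, 86, 113]
  ZebIV (CCCA, off=1): starts [0, 29, 54, 95] → cuts [1, 30, 55, 96]
  PtaIX (GTCA, off=4): starts [17, 59, 121, 129, 160] → cuts [21, 63, 125, 133, 164]

Pooled cuts: [1, 8, 11, 21, 25, 30, 38, 45, 55, 63, 68, 74, 86, 96, 103, 113, 125, 133, 139, 156, 164, 166]

Fragments:
  [0,1): 1 bp
  [1,8): 7 bp
  [8,11): 3 bp
  [11,21): 10 bp
  [21,25): 4 bp
  [25,30): 5 bp
  [30,38): 8 bp
  [38,45): 7 bp
  [45,55): 10 bp
  [55,63): 8 bp
  [63,68): 5 bp
  [68,74): 6 bp
  [74,86): 12 bp
  [86,96): 10 bp
  [96,103): 7 bp
  [103,113): 10 bp
  [113,125): 12 bp
  [125,133): 8 bp
  [133,139): 6 bp
  [139,156): 17 bp
  [156,164): 8 bp
  [164,166): 2 bp
  [166,180): 14 bp

[1,2,3,4,5,5,6,6,7,7,7,8,8,8,8,10,10,10,10,12,12,14,17]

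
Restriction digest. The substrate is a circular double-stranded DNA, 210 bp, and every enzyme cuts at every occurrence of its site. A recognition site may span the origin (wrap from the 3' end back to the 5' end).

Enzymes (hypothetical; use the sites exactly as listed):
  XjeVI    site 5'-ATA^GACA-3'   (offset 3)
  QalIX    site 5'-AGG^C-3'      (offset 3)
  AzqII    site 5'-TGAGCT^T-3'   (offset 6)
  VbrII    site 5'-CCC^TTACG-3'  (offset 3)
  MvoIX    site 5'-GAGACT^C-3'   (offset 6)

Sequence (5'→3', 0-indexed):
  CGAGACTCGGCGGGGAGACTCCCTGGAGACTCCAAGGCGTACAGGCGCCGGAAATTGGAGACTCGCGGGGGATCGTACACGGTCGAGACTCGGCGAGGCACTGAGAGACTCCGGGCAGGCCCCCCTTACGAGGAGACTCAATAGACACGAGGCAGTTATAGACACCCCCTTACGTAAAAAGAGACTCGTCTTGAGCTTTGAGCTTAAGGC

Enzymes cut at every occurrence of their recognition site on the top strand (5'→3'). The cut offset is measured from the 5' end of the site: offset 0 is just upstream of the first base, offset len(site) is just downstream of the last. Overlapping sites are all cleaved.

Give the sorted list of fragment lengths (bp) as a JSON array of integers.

[5,5,6,6,7,8,8,8,8,9,9,9,11,11,12,13,13,17,18,27]

Scan for sites:
  XjeVI (ATAGACA, off=3): starts [140, 157] → cuts [143, 160]
  QalIX (AGGC, off=3): starts [34, 42, 95, 116, 149, 206] → cuts [37, 45, 98, 119, 152, 209]
  AzqII (TGAGCTT, off=6): starts [191, 198] → cuts [197, 204]
  VbrII (CCCTTACG, off=3): starts [122, 166] → cuts [125, 169]
  MvoIX (GAGACTC, off=6): starts [1, 14, 25, 57, 84, 104, 132, 180] → cuts [7, 20, 31, 63, 90, 110, 138, 186]

All cut coordinates (distinct, sorted): [7, 20, 31, 37, 45, 63, 90, 98, 110, 119, 125, 138, 143, 152, 160, 169, 186, 197, 204, 209]

Fragment lengths:
  7→20: 13 bp
  20→31: 11 bp
  31→37: 6 bp
  37→45: 8 bp
  45→63: 18 bp
  63→90: 27 bp
  90→98: 8 bp
  98→110: 12 bp
  110→119: 9 bp
  119→125: 6 bp
  125→138: 13 bp
  138→143: 5 bp
  143→152: 9 bp
  152→160: 8 bp
  160→169: 9 bp
  169→186: 17 bp
  186→197: 11 bp
  197→204: 7 bp
  204→209: 5 bp
  209→7 (wrap): 210-209+7 = 8 bp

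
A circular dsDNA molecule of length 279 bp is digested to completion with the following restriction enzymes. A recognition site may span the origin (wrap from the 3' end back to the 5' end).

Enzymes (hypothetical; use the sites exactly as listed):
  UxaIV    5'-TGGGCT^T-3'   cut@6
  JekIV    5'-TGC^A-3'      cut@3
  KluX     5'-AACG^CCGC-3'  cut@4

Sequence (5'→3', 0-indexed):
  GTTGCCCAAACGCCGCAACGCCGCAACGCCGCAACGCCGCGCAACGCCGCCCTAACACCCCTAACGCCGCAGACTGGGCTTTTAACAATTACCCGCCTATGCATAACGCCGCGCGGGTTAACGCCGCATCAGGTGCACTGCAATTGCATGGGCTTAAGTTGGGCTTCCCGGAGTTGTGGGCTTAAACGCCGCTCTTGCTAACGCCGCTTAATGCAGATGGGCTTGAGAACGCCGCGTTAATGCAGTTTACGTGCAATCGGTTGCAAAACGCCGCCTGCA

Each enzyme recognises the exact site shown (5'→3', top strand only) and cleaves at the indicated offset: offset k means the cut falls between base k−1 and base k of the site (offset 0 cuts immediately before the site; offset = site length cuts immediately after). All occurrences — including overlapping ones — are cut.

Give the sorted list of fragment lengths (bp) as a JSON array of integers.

[5,6,6,6,6,7,8,8,8,8,8,9,10,10,11,11,11,12,13,13,14,15,15,17,20,22]

Scan for sites:
  UxaIV (TGGGCTT, off=6): starts [74, 148, 159, 176, 217] → cuts [80, 154, 165, 182, 223]
  JekIV (TGCA, off=3): starts [99, 133, 138, 144, 211, 240, 251, 261, 275] → cuts [102, 136, 141, 147, 214, 243, 254, 264, 278]
  KluX (AACGCCGC, off=4): starts [8, 16, 24, 32, 42, 62, 104, 119, 184, 199, 227, 266] → cuts [12, 20, 28, 36, 46, 66, 108, 123, 188, 203, 231, 270]

Pooled cuts: [12, 20, 28, 36, 46, 66, 80, 102, 108, 123, 136, 141, 147, 154, 165, 182, 188, 203, 214, 223, 231, 243, 254, 264, 270, 278]

Fragments:
  12→20: 8 bp
  20→28: 8 bp
  28→36: 8 bp
  36→46: 10 bp
  46→66: 20 bp
  66→80: 14 bp
  80→102: 22 bp
  102→108: 6 bp
  108→123: 15 bp
  123→136: 13 bp
  136→141: 5 bp
  141→147: 6 bp
  147→154: 7 bp
  154→165: 11 bp
  165→182: 17 bp
  182→188: 6 bp
  188→203: 15 bp
  203→214: 11 bp
  214→223: 9 bp
  223→231: 8 bp
  231→243: 12 bp
  243→254: 11 bp
  254→264: 10 bp
  264→270: 6 bp
  270→278: 8 bp
  278→12 (wrap): 279-278+12 = 13 bp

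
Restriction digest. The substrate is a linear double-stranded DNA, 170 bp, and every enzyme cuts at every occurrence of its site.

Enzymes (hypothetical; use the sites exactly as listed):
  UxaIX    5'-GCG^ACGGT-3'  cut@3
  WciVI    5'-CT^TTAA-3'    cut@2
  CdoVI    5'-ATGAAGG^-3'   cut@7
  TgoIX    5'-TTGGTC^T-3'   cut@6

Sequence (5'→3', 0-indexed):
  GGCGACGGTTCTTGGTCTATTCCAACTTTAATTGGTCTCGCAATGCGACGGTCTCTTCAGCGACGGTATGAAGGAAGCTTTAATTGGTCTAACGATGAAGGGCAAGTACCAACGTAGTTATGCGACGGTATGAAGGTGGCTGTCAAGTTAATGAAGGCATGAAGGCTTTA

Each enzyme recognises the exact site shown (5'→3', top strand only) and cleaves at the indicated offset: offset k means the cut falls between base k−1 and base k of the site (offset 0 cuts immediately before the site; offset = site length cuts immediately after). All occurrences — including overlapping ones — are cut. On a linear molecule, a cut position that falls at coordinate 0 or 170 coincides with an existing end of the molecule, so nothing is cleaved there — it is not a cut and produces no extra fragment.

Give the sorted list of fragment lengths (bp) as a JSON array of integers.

[4,5,5,8,10,10,10,10,12,12,12,13,15,21,23]

Per-enzyme occurrences:
  UxaIX (GCGACGGT, off=3): starts [1, 44, 59, 121] → cuts [4, 47, 62, 124]
  WciVI (CTTTAA, off=2): starts [25, 77] → cuts [27, 79]
  CdoVI (ATGAAGG, off=7): starts [67, 94, 129, 150, 158] → cuts [74, 101, 136, 157, 165]
  TgoIX (TTGGTCT, off=6): starts [11, 31, 83] → cuts [17, 37, 89]

All cut coordinates (distinct, sorted): [4, 17, 27, 37, 47, 62, 74, 79, 89, 101, 124, 136, 157, 165]

Fragments:
  [0,4): 4 bp
  [4,17): 13 bp
  [17,27): 10 bp
  [27,37): 10 bp
  [37,47): 10 bp
  [47,62): 15 bp
  [62,74): 12 bp
  [74,79): 5 bp
  [79,89): 10 bp
  [89,101): 12 bp
  [101,124): 23 bp
  [124,136): 12 bp
  [136,157): 21 bp
  [157,165): 8 bp
  [165,170): 5 bp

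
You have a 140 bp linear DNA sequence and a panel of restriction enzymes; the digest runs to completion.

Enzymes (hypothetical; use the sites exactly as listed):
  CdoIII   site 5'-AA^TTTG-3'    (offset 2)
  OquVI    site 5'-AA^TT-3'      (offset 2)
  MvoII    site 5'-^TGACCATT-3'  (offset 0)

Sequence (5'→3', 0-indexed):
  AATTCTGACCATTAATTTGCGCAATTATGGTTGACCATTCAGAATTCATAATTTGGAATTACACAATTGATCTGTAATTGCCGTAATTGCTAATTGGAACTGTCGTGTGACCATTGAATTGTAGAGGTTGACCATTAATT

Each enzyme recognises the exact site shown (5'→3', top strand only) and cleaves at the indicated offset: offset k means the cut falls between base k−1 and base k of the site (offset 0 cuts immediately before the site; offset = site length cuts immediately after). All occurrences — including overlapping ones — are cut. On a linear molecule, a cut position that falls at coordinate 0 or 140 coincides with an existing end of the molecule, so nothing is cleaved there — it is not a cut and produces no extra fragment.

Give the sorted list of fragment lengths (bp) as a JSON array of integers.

[2,2,3,7,7,7,7,8,9,9,10,10,10,11,11,13,14]

Per-enzyme occurrences:
  CdoIII AATTTG/2: at [13, 49] ⇒ [15, 51]
  OquVI AATT/2: at [0, 13, 22, 42, 49, 56, 64, 75, 84, 91, 116, 136] ⇒ [2, 15, 24, 44, 51, 58, 66, 77, 86, 93, 118, 138]
  MvoII TGACCATT/0: at [5, 31, 107, 128] ⇒ [5, 31, 107, 128]

All cut coordinates (distinct, sorted): [2, 5, 15, 24, 31, 44, 51, 58, 66, 77, 86, 93, 107, 118, 128, 138]

Fragment lengths:
  [0,2): 2 bp
  [2,5): 3 bp
  [5,15): 10 bp
  [15,24): 9 bp
  [24,31): 7 bp
  [31,44): 13 bp
  [44,51): 7 bp
  [51,58): 7 bp
  [58,66): 8 bp
  [66,77): 11 bp
  [77,86): 9 bp
  [86,93): 7 bp
  [93,107): 14 bp
  [107,118): 11 bp
  [118,128): 10 bp
  [128,138): 10 bp
  [138,140): 2 bp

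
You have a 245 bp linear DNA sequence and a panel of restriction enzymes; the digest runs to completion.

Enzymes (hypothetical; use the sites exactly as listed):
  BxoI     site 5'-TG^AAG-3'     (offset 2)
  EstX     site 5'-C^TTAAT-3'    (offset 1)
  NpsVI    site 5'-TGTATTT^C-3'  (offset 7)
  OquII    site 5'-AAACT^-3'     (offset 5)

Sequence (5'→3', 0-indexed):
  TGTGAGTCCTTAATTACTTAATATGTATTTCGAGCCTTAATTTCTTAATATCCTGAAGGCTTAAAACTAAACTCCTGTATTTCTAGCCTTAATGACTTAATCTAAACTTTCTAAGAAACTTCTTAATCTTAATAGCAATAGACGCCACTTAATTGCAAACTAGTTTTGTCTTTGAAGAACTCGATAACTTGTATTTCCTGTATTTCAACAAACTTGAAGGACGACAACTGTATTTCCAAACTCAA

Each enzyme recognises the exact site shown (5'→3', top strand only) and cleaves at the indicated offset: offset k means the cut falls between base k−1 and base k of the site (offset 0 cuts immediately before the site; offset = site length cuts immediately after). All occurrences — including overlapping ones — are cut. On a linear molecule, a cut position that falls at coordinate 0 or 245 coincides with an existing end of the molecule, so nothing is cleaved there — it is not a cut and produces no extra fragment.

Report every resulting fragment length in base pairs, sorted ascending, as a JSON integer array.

[2,2,3,5,6,6,6,7,8,8,8,9,9,9,9,11,12,12,13,13,13,13,19,20,22]

Per-enzyme occurrences:
  BxoI (TGAAG, off=2): starts [53, 172, 214] → cuts [55, 174, 216]
  EstX (CTTAAT, off=1): starts [8, 16, 35, 43, 87, 95, 121, 127, 147] → cuts [9, 17, 36, 44, 88, 96, 122, 128, 148]
  NpsVI (TGTATTTC, off=7): starts [23, 75, 189, 198, 228] → cuts [30, 82, 196, 205, 235]
  OquII (AAACT, off=5): starts [63, 68, 103, 115, 156, 209, 237] → cuts [68, 73, 108, 120, 161, 214, 242]

All cut coordinates (distinct, sorted): [9, 17, 30, 36, 44, 55, 68, 73, 82, 88, 96, 108, 120, 122, 128, 148, 161, 174, 196, 205, 214, 216, 235, 242]

Fragment lengths:
  [0,9): 9 bp
  [9,17): 8 bp
  [17,30): 13 bp
  [30,36): 6 bp
  [36,44): 8 bp
  [44,55): 11 bp
  [55,68): 13 bp
  [68,73): 5 bp
  [73,82): 9 bp
  [82,88): 6 bp
  [88,96): 8 bp
  [96,108): 12 bp
  [108,120): 12 bp
  [120,122): 2 bp
  [122,128): 6 bp
  [128,148): 20 bp
  [148,161): 13 bp
  [161,174): 13 bp
  [174,196): 22 bp
  [196,205): 9 bp
  [205,214): 9 bp
  [214,216): 2 bp
  [216,235): 19 bp
  [235,242): 7 bp
  [242,245): 3 bp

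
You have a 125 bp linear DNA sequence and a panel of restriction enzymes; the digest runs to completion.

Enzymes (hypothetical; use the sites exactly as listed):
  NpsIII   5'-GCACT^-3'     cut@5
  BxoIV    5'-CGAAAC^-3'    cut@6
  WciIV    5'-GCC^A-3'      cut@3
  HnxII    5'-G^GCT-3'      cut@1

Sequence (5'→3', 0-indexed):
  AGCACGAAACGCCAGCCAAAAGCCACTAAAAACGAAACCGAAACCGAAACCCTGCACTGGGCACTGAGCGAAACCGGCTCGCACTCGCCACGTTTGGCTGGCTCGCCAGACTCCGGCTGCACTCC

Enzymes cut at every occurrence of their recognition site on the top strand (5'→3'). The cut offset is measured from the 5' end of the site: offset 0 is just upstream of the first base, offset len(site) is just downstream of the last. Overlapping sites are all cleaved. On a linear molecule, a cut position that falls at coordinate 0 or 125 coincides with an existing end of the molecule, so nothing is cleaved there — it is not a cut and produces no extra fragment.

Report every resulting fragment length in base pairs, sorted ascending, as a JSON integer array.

[2,2,3,4,4,4,6,6,7,7,7,7,8,8,8,9,9,10,14]

Site scan:
  NpsIII (GCACT, off=5): starts [53, 60, 80, 118] → cuts [58, 65, 85, 123]
  BxoIV (CGAAAC, off=6): starts [4, 32, 38, 44, 68] → cuts [10, 38, 44, 50, 74]
  WciIV (GCCA, off=3): starts [10, 14, 21, 86, 104] → cuts [13, 17, 24, 89, 107]
  HnxII (GGCT, off=1): starts [75, 95, 99, 114] → cuts [76, 96, 100, 115]

All cut coordinates (distinct, sorted): [10, 13, 17, 24, 38, 44, 50, 58, 65, 74, 76, 85, 89, 96, 100, 107, 115, 123]

Fragment lengths:
  [0,10): 10 bp
  [10,13): 3 bp
  [13,17): 4 bp
  [17,24): 7 bp
  [24,38): 14 bp
  [38,44): 6 bp
  [44,50): 6 bp
  [50,58): 8 bp
  [58,65): 7 bp
  [65,74): 9 bp
  [74,76): 2 bp
  [76,85): 9 bp
  [85,89): 4 bp
  [89,96): 7 bp
  [96,100): 4 bp
  [100,107): 7 bp
  [107,115): 8 bp
  [115,123): 8 bp
  [123,125): 2 bp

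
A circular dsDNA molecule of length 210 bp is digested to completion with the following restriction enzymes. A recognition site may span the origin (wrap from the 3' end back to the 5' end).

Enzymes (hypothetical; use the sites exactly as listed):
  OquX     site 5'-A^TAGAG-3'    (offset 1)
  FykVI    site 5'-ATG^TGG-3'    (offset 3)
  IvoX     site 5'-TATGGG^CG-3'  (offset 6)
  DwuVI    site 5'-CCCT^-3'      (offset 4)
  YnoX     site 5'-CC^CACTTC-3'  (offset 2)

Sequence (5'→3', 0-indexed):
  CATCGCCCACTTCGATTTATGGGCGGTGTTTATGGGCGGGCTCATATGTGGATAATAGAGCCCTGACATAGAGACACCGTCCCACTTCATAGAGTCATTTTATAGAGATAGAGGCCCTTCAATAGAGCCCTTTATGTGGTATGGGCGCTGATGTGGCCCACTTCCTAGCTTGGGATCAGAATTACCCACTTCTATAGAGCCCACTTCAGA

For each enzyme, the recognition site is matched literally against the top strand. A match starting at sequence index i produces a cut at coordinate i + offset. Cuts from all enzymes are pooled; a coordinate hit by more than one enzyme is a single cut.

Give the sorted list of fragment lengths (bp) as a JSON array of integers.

[4,4,5,5,6,7,7,7,8,8,9,9,9,10,12,13,13,14,16,16,28]

Site scan:
  OquX ATAGAG/1: at [54, 67, 88, 101, 107, 121, 193] ⇒ [55, 68, 89, 102, 108, 122, 194]
  FykVI ATGTGG/3: at [45, 133, 150] ⇒ [48, 136, 153]
  IvoX TATGGGCG/6: at [17, 30, 139] ⇒ [23, 36, 145]
  DwuVI CCCT/4: at [60, 114, 127] ⇒ [64, 118, 131]
  YnoX CCCACTTC/2: at [5, 80, 156, 184, 199] ⇒ [7, 82, 158, 186, 201]

All cut coordinates (distinct, sorted): [7, 23, 36, 48, 55, 64, 68, 82, 89, 102, 108, 118, 122, 131, 136, 145, 153, 158, 186, 194, 201]

Fragments:
  7→23: 16 bp
  23→36: 13 bp
  36→48: 12 bp
  48→55: 7 bp
  55→64: 9 bp
  64→68: 4 bp
  68→82: 14 bp
  82→89: 7 bp
  89→102: 13 bp
  102→108: 6 bp
  108→118: 10 bp
  118→122: 4 bp
  122→131: 9 bp
  131→136: 5 bp
  136→145: 9 bp
  145→153: 8 bp
  153→158: 5 bp
  158→186: 28 bp
  186→194: 8 bp
  194→201: 7 bp
  201→7 (wrap): 210-201+7 = 16 bp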